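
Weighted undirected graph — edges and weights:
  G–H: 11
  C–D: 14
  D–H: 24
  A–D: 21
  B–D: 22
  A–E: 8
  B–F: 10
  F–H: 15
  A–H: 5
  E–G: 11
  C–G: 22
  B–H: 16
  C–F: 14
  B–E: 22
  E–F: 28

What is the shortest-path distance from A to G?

Checking several routes:
A → H → G: 5 + 11 = 16
A → H → B → E → G: 5 + 16 + 22 + 11 = 54
A → E → G: 8 + 11 = 19
Best route has total 16.

16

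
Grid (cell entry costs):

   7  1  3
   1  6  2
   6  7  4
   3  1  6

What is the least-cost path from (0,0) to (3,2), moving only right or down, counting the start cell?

One optimal route is (0,0) (0,1) (0,2) (1,2) (2,2) (3,2).
Its cost is 7 + 1 + 3 + 2 + 4 + 6 = 23.

23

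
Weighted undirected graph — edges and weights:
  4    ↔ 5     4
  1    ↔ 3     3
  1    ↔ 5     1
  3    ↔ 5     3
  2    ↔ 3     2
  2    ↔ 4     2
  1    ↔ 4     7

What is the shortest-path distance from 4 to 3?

Some routes from 4 to 3:
4→2→3: 2 + 2 = 4
4→5→3: 4 + 3 = 7
4→1→3: 7 + 3 = 10
4→5→1→3: 4 + 1 + 3 = 8
Shortest: 4.

4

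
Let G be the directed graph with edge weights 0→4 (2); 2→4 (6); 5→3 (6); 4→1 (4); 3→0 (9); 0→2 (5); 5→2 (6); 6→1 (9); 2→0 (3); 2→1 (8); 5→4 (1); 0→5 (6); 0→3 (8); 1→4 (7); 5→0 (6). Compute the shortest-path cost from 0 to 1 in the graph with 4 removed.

Routes from 0 to 1 avoiding 4:
0 -> 5 -> 2 -> 1: 6 + 6 + 8 = 20
0 -> 2 -> 1: 5 + 8 = 13
Shortest: 13.

13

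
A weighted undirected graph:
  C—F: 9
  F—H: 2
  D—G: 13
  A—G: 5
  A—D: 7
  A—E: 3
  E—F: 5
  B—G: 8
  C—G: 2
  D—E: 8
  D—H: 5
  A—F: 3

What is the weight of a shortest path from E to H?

A few of the E→H routes:
E→F→H: 5 + 2 = 7
E→D→H: 8 + 5 = 13
E→A→F→H: 3 + 3 + 2 = 8
Shortest: 7.

7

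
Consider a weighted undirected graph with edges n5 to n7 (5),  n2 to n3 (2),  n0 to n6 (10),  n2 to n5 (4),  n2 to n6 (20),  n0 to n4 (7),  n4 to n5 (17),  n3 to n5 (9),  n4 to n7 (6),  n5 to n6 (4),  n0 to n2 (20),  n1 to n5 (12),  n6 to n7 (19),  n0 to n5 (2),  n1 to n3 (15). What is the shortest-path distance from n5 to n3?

6

Checking several routes:
n5→n0→n2→n3: 2 + 20 + 2 = 24
n5→n1→n3: 12 + 15 = 27
n5→n6→n2→n3: 4 + 20 + 2 = 26
n5→n2→n3: 4 + 2 = 6
n5→n3: 9
The minimum is 6.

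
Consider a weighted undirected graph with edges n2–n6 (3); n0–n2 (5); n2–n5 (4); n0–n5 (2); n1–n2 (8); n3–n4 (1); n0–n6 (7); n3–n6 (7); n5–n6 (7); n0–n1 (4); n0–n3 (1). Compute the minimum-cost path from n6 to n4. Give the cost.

8

A few of the n6→n4 routes:
n6→n5→n0→n3→n4: 7 + 2 + 1 + 1 = 11
n6→n3→n4: 7 + 1 = 8
n6→n0→n3→n4: 7 + 1 + 1 = 9
n6→n2→n0→n3→n4: 3 + 5 + 1 + 1 = 10
Best route has total 8.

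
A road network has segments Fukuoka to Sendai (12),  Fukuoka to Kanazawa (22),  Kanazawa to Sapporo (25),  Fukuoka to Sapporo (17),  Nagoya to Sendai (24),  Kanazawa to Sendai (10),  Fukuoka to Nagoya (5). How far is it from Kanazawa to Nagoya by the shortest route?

27

Some routes from Kanazawa to Nagoya:
Kanazawa-Sendai-Fukuoka-Nagoya: 10 + 12 + 5 = 27
Kanazawa-Sendai-Nagoya: 10 + 24 = 34
Kanazawa-Fukuoka-Nagoya: 22 + 5 = 27
Best route has total 27.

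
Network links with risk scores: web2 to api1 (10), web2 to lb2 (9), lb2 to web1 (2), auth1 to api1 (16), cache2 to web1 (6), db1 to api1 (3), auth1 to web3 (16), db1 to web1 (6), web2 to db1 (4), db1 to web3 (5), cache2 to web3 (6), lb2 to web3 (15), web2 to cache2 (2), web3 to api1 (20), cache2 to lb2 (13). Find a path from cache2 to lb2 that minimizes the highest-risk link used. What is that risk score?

Some routes from cache2 to lb2:
cache2 -> web1 -> lb2: max(6, 2) = 6
cache2 -> web3 -> db1 -> web1 -> lb2: max(6, 5, 6, 2) = 6
cache2 -> web2 -> db1 -> web1 -> lb2: max(2, 4, 6, 2) = 6
Best route has worst link 6.

6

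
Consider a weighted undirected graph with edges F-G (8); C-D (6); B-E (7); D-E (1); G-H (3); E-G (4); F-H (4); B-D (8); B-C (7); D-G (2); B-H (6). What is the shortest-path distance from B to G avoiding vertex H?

10

Checking several routes:
B -> D -> G: 8 + 2 = 10
B -> E -> D -> G: 7 + 1 + 2 = 10
B -> E -> G: 7 + 4 = 11
Shortest: 10.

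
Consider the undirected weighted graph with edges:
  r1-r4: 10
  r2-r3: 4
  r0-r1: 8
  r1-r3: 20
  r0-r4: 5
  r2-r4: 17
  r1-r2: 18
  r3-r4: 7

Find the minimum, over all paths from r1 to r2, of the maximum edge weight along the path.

8

A few of the r1→r2 routes:
r1→r4→r2: max(10, 17) = 17
r1→r0→r4→r3→r2: max(8, 5, 7, 4) = 8
r1→r4→r3→r2: max(10, 7, 4) = 10
r1→r0→r4→r2: max(8, 5, 17) = 17
Best route has worst link 8.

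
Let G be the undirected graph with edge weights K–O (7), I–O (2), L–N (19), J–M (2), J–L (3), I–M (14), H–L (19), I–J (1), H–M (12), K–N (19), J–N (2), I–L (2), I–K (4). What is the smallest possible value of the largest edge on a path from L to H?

12

Comparing a few candidate routes:
L -> I -> J -> M -> H: max(2, 1, 2, 12) = 12
L -> J -> I -> M -> H: max(3, 1, 14, 12) = 14
L -> J -> M -> H: max(3, 2, 12) = 12
L -> I -> M -> H: max(2, 14, 12) = 14
The minimum achievable maximum is 12.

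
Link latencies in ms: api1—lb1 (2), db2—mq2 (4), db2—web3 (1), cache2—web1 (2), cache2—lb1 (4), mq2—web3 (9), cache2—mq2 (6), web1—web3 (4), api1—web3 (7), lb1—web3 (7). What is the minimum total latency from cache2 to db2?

Some routes from cache2 to db2:
cache2-mq2-db2: 6 + 4 = 10
cache2-web1-web3-mq2-db2: 2 + 4 + 9 + 4 = 19
cache2-lb1-api1-web3-db2: 4 + 2 + 7 + 1 = 14
cache2-web1-web3-db2: 2 + 4 + 1 = 7
cache2-lb1-web3-db2: 4 + 7 + 1 = 12
cache2-mq2-web3-db2: 6 + 9 + 1 = 16
Best route has total 7 ms.

7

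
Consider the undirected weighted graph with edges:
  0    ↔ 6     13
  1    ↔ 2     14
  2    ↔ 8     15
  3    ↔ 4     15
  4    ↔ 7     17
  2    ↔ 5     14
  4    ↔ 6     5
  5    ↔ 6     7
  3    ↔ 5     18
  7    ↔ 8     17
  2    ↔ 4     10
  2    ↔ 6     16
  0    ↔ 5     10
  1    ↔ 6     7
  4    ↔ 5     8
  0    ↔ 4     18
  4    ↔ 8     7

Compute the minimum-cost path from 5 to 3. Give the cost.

Comparing a few candidate routes:
5 → 4 → 3: 8 + 15 = 23
5 → 6 → 4 → 3: 7 + 5 + 15 = 27
5 → 3: 18
Shortest: 18.

18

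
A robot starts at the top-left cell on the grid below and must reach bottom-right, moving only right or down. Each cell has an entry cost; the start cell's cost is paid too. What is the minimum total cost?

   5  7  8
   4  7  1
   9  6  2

Take [0,0] [1,0] [1,1] [1,2] [2,2] for a total of 5 + 4 + 7 + 1 + 2 = 19.
For comparison, the top-then-right route costs 23.

19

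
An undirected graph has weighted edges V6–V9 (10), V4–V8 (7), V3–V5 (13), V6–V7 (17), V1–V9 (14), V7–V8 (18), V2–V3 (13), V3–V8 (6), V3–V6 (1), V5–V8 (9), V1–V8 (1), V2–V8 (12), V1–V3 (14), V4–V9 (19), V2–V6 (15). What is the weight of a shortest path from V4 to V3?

A few of the V4→V3 routes:
V4 - V8 - V2 - V3: 7 + 12 + 13 = 32
V4 - V8 - V5 - V3: 7 + 9 + 13 = 29
V4 - V8 - V3: 7 + 6 = 13
V4 - V9 - V6 - V3: 19 + 10 + 1 = 30
V4 - V8 - V1 - V3: 7 + 1 + 14 = 22
The minimum is 13.

13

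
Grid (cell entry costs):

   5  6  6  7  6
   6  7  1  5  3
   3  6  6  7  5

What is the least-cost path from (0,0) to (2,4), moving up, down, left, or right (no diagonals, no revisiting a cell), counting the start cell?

31

Cheapest: (0,0) → (0,1) → (0,2) → (1,2) → (1,3) → (1,4) → (2,4)
  5 + 6 + 6 + 1 + 5 + 3 + 5 = 31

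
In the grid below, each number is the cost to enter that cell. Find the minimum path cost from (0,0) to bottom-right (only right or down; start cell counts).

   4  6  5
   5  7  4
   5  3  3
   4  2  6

Take r0c0 → r1c0 → r2c0 → r2c1 → r3c1 → r3c2 for a total of 4 + 5 + 5 + 3 + 2 + 6 = 25.
(Top row then right column would cost 28.)

25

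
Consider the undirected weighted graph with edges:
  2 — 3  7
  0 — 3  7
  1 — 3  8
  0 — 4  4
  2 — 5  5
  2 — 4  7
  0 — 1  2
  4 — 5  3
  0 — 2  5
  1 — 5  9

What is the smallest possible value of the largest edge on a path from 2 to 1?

Comparing a few candidate routes:
2 -> 4 -> 0 -> 1: max(7, 4, 2) = 7
2 -> 3 -> 1: max(7, 8) = 8
2 -> 0 -> 1: max(5, 2) = 5
2 -> 4 -> 0 -> 3 -> 1: max(7, 4, 7, 8) = 8
2 -> 5 -> 4 -> 0 -> 1: max(5, 3, 4, 2) = 5
2 -> 3 -> 0 -> 1: max(7, 7, 2) = 7
Best route has worst link 5.

5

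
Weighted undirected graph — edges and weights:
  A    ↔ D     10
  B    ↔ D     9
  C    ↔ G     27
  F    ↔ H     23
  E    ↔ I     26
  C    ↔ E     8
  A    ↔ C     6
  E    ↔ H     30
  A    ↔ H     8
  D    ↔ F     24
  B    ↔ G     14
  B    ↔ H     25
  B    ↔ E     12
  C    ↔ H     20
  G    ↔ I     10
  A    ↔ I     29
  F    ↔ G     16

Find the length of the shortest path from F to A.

Comparing a few candidate routes:
F -> H -> A: 23 + 8 = 31
F -> D -> A: 24 + 10 = 34
F -> G -> B -> D -> A: 16 + 14 + 9 + 10 = 49
Best route has total 31.

31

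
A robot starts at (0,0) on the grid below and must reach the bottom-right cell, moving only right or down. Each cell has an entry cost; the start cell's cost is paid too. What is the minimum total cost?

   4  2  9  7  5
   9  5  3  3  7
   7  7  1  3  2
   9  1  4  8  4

24

Take [0,0] -> [0,1] -> [1,1] -> [1,2] -> [2,2] -> [2,3] -> [2,4] -> [3,4] for a total of 4 + 2 + 5 + 3 + 1 + 3 + 2 + 4 = 24.
For comparison, the top-then-right route costs 40.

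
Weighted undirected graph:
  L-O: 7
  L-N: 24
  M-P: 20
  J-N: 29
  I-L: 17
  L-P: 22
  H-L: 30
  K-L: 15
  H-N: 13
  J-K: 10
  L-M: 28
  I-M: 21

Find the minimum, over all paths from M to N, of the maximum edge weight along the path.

Some routes from M to N:
M - I - L - N: max(21, 17, 24) = 24
M - L - N: max(28, 24) = 28
M - P - L - N: max(20, 22, 24) = 24
Smallest bottleneck: 24.

24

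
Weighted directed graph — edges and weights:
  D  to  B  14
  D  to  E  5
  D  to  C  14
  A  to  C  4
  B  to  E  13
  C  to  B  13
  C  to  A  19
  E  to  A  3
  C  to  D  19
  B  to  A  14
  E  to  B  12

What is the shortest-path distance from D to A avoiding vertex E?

28

Candidate routes:
D-C-B-A: 14 + 13 + 14 = 41
D-B-A: 14 + 14 = 28
D-C-A: 14 + 19 = 33
Best route has total 28.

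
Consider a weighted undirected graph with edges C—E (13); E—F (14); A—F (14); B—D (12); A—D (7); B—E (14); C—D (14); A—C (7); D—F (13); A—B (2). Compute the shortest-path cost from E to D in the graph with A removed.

26

Routes from E to D avoiding A:
E-B-D: 14 + 12 = 26
E-C-D: 13 + 14 = 27
E-F-D: 14 + 13 = 27
Shortest: 26.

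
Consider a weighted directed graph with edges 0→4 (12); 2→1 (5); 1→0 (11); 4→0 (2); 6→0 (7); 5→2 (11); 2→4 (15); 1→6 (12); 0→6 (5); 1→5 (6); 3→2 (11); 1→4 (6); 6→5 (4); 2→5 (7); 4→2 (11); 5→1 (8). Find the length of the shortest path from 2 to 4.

11

Some routes from 2 to 4:
2 - 1 - 0 - 4: 5 + 11 + 12 = 28
2 - 4: 15
2 - 1 - 4: 5 + 6 = 11
2 - 5 - 1 - 4: 7 + 8 + 6 = 21
The minimum is 11.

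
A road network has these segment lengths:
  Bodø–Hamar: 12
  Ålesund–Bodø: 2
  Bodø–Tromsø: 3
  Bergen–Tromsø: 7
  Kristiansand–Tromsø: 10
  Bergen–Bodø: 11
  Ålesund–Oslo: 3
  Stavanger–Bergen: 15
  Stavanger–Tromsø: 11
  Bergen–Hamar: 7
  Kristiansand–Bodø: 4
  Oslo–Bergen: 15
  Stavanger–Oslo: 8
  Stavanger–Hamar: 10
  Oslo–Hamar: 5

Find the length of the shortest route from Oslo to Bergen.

Comparing a few candidate routes:
Oslo→Ålesund→Bodø→Tromsø→Bergen: 3 + 2 + 3 + 7 = 15
Oslo→Hamar→Bergen: 5 + 7 = 12
Oslo→Bergen: 15
Best route has total 12.

12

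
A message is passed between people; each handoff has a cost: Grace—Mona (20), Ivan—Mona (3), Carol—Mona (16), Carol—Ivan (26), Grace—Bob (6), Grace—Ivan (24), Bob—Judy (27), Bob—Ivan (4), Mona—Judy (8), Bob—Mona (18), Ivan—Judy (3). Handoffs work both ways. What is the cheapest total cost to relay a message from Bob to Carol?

Comparing a few candidate routes:
Bob→Ivan→Mona→Carol: 4 + 3 + 16 = 23
Bob→Mona→Carol: 18 + 16 = 34
Bob→Ivan→Carol: 4 + 26 = 30
Bob→Ivan→Judy→Mona→Carol: 4 + 3 + 8 + 16 = 31
Bob→Grace→Mona→Carol: 6 + 20 + 16 = 42
The minimum is 23.

23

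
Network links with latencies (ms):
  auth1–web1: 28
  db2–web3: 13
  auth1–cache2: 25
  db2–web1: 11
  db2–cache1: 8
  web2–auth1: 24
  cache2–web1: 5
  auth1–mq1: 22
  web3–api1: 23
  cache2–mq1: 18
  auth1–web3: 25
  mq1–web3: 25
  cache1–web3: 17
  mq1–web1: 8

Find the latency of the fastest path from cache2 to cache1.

24

Some routes from cache2 to cache1:
cache2 → web1 → db2 → cache1: 5 + 11 + 8 = 24
cache2 → web1 → db2 → web3 → cache1: 5 + 11 + 13 + 17 = 46
cache2 → mq1 → web1 → db2 → cache1: 18 + 8 + 11 + 8 = 45
Best route has total 24 ms.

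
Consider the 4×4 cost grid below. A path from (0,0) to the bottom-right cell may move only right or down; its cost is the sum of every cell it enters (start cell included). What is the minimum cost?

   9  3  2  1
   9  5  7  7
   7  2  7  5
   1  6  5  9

36

Cheapest: (0,0) (0,1) (0,2) (0,3) (1,3) (2,3) (3,3)
  9 + 3 + 2 + 1 + 7 + 5 + 9 = 36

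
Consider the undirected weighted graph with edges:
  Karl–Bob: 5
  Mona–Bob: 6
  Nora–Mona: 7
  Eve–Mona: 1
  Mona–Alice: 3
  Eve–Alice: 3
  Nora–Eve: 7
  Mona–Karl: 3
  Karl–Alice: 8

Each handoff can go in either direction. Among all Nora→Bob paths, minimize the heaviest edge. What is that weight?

Comparing a few candidate routes:
Nora-Mona-Karl-Bob: max(7, 3, 5) = 7
Nora-Mona-Bob: max(7, 6) = 7
Nora-Eve-Mona-Karl-Bob: max(7, 1, 3, 5) = 7
The minimum achievable maximum is 7.

7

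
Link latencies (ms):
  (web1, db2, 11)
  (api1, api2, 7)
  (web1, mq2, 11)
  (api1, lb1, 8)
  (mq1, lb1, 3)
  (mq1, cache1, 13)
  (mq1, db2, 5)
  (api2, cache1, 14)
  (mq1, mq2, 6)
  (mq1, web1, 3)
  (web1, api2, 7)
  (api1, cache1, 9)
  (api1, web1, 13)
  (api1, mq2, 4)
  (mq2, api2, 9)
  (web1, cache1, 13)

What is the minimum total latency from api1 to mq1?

10

Comparing a few candidate routes:
api1 -> mq2 -> mq1: 4 + 6 = 10
api1 -> api2 -> web1 -> mq1: 7 + 7 + 3 = 17
api1 -> web1 -> mq1: 13 + 3 = 16
api1 -> lb1 -> mq1: 8 + 3 = 11
Shortest: 10 ms.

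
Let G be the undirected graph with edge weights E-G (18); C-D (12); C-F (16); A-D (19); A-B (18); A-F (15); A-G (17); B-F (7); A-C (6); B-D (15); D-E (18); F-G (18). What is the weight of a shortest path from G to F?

Comparing a few candidate routes:
G - F: 18
G - A - C - D - B - F: 17 + 6 + 12 + 15 + 7 = 57
G - A - C - F: 17 + 6 + 16 = 39
G - A - F: 17 + 15 = 32
G - A - B - F: 17 + 18 + 7 = 42
G - E - D - B - F: 18 + 18 + 15 + 7 = 58
Shortest: 18.

18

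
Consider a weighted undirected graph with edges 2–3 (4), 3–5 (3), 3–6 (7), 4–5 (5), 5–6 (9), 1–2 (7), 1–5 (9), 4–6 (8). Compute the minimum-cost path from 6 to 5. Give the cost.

9

Paths from 6 to 5:
6-4-5: 8 + 5 = 13
6-5: 9
6-3-5: 7 + 3 = 10
6-3-2-1-5: 7 + 4 + 7 + 9 = 27
Shortest: 9.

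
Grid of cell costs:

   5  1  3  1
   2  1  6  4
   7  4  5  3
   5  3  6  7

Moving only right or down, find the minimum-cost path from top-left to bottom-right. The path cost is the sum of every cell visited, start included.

Best path: r0c0→r0c1→r0c2→r0c3→r1c3→r2c3→r3c3
Cost: 5 + 1 + 3 + 1 + 4 + 3 + 7 = 24

24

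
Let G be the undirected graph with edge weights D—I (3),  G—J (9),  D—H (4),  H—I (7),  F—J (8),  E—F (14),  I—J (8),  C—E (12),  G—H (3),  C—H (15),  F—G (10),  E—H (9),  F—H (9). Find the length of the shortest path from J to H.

12

Comparing a few candidate routes:
J→G→H: 9 + 3 = 12
J→F→H: 8 + 9 = 17
J→I→D→H: 8 + 3 + 4 = 15
J→I→H: 8 + 7 = 15
J→F→G→H: 8 + 10 + 3 = 21
Best route has total 12.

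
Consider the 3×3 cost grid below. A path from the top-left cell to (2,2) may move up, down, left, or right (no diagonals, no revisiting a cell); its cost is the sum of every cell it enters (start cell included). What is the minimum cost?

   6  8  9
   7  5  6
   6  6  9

Best path: (0,0) (1,0) (1,1) (1,2) (2,2)
Cost: 6 + 7 + 5 + 6 + 9 = 33

33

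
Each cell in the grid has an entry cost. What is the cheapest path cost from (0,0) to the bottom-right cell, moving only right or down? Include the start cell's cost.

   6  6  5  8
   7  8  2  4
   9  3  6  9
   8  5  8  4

36

Path [0,0] [0,1] [0,2] [1,2] [1,3] [2,3] [3,3]: 6 + 6 + 5 + 2 + 4 + 9 + 4 = 36.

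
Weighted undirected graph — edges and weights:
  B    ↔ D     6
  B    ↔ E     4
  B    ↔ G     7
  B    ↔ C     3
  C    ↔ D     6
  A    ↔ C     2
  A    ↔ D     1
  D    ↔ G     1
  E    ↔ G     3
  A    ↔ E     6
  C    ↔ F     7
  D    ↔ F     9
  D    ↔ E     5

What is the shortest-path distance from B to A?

5

A few of the B→A routes:
B - G - D - A: 7 + 1 + 1 = 9
B - C - A: 3 + 2 = 5
B - D - A: 6 + 1 = 7
B - E - G - D - A: 4 + 3 + 1 + 1 = 9
The minimum is 5.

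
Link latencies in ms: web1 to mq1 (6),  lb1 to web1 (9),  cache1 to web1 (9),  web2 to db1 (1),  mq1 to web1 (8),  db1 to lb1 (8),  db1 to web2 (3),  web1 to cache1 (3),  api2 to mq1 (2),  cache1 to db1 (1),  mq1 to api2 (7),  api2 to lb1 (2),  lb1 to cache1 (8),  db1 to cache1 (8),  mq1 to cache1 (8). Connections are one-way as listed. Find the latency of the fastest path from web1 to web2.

7

Candidate routes:
web1 -> mq1 -> cache1 -> db1 -> web2: 6 + 8 + 1 + 3 = 18
web1 -> cache1 -> db1 -> web2: 3 + 1 + 3 = 7
web1 -> mq1 -> api2 -> lb1 -> cache1 -> db1 -> web2: 6 + 7 + 2 + 8 + 1 + 3 = 27
Best route has total 7 ms.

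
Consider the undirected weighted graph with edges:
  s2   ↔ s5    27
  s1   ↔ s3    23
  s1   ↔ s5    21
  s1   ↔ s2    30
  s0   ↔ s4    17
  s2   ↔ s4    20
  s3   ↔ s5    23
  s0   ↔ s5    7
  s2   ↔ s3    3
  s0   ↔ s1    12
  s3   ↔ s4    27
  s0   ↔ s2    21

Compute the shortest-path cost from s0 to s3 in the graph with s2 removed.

30

Candidate routes:
s0 - s1 - s5 - s3: 12 + 21 + 23 = 56
s0 - s5 - s1 - s3: 7 + 21 + 23 = 51
s0 - s1 - s3: 12 + 23 = 35
s0 - s5 - s3: 7 + 23 = 30
s0 - s4 - s3: 17 + 27 = 44
The minimum is 30.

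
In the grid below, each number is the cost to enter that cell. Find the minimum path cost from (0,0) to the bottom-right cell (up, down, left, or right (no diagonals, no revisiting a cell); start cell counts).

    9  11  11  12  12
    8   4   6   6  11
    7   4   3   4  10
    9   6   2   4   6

40

Best path: r0c0 → r1c0 → r1c1 → r2c1 → r2c2 → r3c2 → r3c3 → r3c4
Cost: 9 + 8 + 4 + 4 + 3 + 2 + 4 + 6 = 40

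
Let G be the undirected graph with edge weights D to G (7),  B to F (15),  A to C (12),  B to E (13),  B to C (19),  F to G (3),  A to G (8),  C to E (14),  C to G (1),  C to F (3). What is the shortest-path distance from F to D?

Comparing a few candidate routes:
F → B → E → C → G → D: 15 + 13 + 14 + 1 + 7 = 50
F → C → G → D: 3 + 1 + 7 = 11
F → B → C → A → G → D: 15 + 19 + 12 + 8 + 7 = 61
F → B → C → G → D: 15 + 19 + 1 + 7 = 42
F → C → A → G → D: 3 + 12 + 8 + 7 = 30
F → G → D: 3 + 7 = 10
The minimum is 10.

10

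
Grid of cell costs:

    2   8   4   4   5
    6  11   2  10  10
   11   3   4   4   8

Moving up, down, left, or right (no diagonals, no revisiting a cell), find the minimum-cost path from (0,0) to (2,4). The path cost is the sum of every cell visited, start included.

32

Cheapest: r0c0→r0c1→r0c2→r1c2→r2c2→r2c3→r2c4
  2 + 8 + 4 + 2 + 4 + 4 + 8 = 32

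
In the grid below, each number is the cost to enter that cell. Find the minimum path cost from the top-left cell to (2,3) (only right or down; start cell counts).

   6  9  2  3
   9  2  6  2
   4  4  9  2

Path [0,0] → [0,1] → [0,2] → [0,3] → [1,3] → [2,3]: 6 + 9 + 2 + 3 + 2 + 2 = 24.

24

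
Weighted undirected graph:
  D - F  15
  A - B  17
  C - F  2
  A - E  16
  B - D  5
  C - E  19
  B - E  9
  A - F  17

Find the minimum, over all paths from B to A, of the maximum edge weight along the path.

Candidate routes:
B→D→F→A: max(5, 15, 17) = 17
B→A: max(17) = 17
B→E→A: max(9, 16) = 16
B→D→F→C→E→A: max(5, 15, 2, 19, 16) = 19
B→E→C→F→A: max(9, 19, 2, 17) = 19
The minimum achievable maximum is 16.

16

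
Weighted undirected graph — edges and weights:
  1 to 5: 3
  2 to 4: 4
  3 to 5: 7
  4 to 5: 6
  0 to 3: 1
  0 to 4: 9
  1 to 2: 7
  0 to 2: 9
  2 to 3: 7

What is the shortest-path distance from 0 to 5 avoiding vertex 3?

Checking several routes:
0 -> 2 -> 4 -> 5: 9 + 4 + 6 = 19
0 -> 4 -> 5: 9 + 6 = 15
0 -> 2 -> 1 -> 5: 9 + 7 + 3 = 19
The minimum is 15.

15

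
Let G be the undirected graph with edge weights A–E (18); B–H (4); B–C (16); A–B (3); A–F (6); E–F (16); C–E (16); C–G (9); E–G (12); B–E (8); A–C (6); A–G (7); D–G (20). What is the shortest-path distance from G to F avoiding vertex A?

28

Routes from G to F avoiding A:
G -> C -> B -> E -> F: 9 + 16 + 8 + 16 = 49
G -> E -> F: 12 + 16 = 28
G -> C -> E -> F: 9 + 16 + 16 = 41
Best route has total 28.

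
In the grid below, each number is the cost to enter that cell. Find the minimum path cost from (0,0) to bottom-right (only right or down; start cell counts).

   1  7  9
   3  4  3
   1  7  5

16

Take [0,0] → [1,0] → [1,1] → [1,2] → [2,2] for a total of 1 + 3 + 4 + 3 + 5 = 16.
(Top row then right column would cost 25.)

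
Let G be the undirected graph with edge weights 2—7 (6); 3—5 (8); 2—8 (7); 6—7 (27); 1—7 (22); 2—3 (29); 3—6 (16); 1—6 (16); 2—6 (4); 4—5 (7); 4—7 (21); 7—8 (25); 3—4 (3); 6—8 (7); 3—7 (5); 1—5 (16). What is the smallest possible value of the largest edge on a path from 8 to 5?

Comparing a few candidate routes:
8→2→7→3→4→5: max(7, 6, 5, 3, 7) = 7
8→6→2→7→3→4→5: max(7, 4, 6, 5, 3, 7) = 7
8→2→6→3→4→5: max(7, 4, 16, 3, 7) = 16
8→6→2→7→3→5: max(7, 4, 6, 5, 8) = 8
8→2→7→3→5: max(7, 6, 5, 8) = 8
Best route has worst link 7.

7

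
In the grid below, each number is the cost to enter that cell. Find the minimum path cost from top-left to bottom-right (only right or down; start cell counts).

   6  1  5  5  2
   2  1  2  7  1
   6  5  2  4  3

19

Path r0c0 -> r0c1 -> r1c1 -> r1c2 -> r2c2 -> r2c3 -> r2c4: 6 + 1 + 1 + 2 + 2 + 4 + 3 = 19.
For comparison, the top-then-right route costs 23.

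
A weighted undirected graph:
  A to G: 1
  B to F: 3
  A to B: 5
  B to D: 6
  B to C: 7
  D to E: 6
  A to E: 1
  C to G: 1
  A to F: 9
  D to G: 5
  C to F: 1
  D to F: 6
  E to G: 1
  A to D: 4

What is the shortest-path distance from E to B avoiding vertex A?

6

A few of the E→B routes:
E → G → C → F → B: 1 + 1 + 1 + 3 = 6
E → G → D → B: 1 + 5 + 6 = 12
E → G → C → F → D → B: 1 + 1 + 1 + 6 + 6 = 15
E → G → C → B: 1 + 1 + 7 = 9
E → D → B: 6 + 6 = 12
The minimum is 6.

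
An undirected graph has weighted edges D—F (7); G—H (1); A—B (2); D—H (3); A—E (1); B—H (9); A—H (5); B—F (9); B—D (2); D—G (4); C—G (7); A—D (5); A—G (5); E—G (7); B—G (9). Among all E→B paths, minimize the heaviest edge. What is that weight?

2

Comparing a few candidate routes:
E - A - B: max(1, 2) = 2
E - A - H - D - B: max(1, 5, 3, 2) = 5
E - A - D - B: max(1, 5, 2) = 5
E - A - H - G - D - B: max(1, 5, 1, 4, 2) = 5
The minimum achievable maximum is 2.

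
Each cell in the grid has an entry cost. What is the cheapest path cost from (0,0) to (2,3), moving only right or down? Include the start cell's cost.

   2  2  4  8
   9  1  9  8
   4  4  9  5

23

Cheapest: r0c0 r0c1 r1c1 r2c1 r2c2 r2c3
  2 + 2 + 1 + 4 + 9 + 5 = 23
For comparison, the top-then-right route costs 29.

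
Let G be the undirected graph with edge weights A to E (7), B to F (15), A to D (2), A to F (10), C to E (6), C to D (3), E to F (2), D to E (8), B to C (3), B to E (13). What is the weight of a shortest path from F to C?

8

A few of the F→C routes:
F → E → C: 2 + 6 = 8
F → E → D → C: 2 + 8 + 3 = 13
F → E → A → D → C: 2 + 7 + 2 + 3 = 14
F → A → D → C: 10 + 2 + 3 = 15
Best route has total 8.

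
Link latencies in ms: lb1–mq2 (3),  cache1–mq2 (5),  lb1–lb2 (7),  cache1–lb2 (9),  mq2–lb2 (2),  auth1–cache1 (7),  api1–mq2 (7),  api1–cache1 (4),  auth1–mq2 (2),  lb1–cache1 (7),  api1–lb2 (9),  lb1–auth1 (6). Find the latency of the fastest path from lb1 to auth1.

Some routes from lb1 to auth1:
lb1 - cache1 - auth1: 7 + 7 = 14
lb1 - lb2 - mq2 - auth1: 7 + 2 + 2 = 11
lb1 - auth1: 6
lb1 - mq2 - auth1: 3 + 2 = 5
Shortest: 5 ms.

5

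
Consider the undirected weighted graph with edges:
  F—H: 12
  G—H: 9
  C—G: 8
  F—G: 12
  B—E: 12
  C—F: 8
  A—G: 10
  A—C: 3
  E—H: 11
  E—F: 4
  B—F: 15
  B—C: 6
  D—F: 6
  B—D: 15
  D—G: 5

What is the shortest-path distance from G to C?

8

Some routes from G to C:
G -> H -> F -> C: 9 + 12 + 8 = 29
G -> F -> C: 12 + 8 = 20
G -> C: 8
G -> A -> C: 10 + 3 = 13
G -> D -> F -> C: 5 + 6 + 8 = 19
G -> D -> B -> C: 5 + 15 + 6 = 26
The minimum is 8.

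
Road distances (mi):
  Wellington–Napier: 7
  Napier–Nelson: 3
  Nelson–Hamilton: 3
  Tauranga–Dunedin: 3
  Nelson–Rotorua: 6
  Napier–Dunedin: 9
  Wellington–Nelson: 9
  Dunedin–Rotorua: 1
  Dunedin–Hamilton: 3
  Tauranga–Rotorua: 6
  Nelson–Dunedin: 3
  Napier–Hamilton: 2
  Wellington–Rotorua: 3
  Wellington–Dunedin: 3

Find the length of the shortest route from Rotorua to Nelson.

4

Some routes from Rotorua to Nelson:
Rotorua→Nelson: 6
Rotorua→Dunedin→Nelson: 1 + 3 = 4
Rotorua→Dunedin→Hamilton→Nelson: 1 + 3 + 3 = 7
Shortest: 4 mi.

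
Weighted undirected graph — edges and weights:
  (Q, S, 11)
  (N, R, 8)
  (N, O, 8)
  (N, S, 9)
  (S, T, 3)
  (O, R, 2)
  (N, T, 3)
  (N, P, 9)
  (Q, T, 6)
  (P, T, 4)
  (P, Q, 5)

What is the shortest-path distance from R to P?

A few of the R→P routes:
R-N-P: 8 + 9 = 17
R-O-N-T-P: 2 + 8 + 3 + 4 = 17
R-O-N-P: 2 + 8 + 9 = 19
R-N-T-P: 8 + 3 + 4 = 15
Shortest: 15.

15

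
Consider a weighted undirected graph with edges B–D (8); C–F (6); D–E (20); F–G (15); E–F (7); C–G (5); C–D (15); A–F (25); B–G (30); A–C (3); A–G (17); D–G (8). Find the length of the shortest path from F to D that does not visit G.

Paths from F to D avoiding G:
F→C→D: 6 + 15 = 21
F→E→D: 7 + 20 = 27
F→A→C→D: 25 + 3 + 15 = 43
Shortest: 21.

21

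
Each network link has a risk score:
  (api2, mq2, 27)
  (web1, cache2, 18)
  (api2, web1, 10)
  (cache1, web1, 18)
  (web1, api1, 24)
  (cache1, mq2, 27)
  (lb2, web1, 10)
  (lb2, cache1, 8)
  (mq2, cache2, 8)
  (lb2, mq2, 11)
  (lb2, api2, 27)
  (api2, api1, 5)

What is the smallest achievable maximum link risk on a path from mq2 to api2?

Some routes from mq2 to api2:
mq2 → lb2 → cache1 → web1 → api1 → api2: max(11, 8, 18, 24, 5) = 24
mq2 → cache2 → web1 → api2: max(8, 18, 10) = 18
mq2 → lb2 → web1 → api1 → api2: max(11, 10, 24, 5) = 24
mq2 → cache2 → web1 → api1 → api2: max(8, 18, 24, 5) = 24
mq2 → lb2 → cache1 → web1 → api2: max(11, 8, 18, 10) = 18
mq2 → lb2 → web1 → api2: max(11, 10, 10) = 11
Best route has worst link 11.

11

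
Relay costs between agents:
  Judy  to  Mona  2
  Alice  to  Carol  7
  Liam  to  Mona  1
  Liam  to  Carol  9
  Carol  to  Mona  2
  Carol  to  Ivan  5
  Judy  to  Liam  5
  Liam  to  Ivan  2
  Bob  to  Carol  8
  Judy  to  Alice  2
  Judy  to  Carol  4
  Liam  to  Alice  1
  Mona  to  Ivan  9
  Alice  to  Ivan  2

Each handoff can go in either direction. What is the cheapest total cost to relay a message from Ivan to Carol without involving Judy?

5

Some routes from Ivan to Carol avoiding Judy:
Ivan-Alice-Carol: 2 + 7 = 9
Ivan-Alice-Liam-Mona-Carol: 2 + 1 + 1 + 2 = 6
Ivan-Liam-Mona-Carol: 2 + 1 + 2 = 5
Ivan-Carol: 5
Shortest: 5.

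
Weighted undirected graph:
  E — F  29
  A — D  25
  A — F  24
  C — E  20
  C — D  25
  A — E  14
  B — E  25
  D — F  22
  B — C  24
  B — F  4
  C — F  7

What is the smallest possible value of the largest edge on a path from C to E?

20

Checking several routes:
C -> E: max(20) = 20
C -> D -> F -> B -> E: max(25, 22, 4, 25) = 25
C -> B -> F -> A -> E: max(24, 4, 24, 14) = 24
C -> D -> F -> A -> E: max(25, 22, 24, 14) = 25
C -> D -> A -> F -> B -> E: max(25, 25, 24, 4, 25) = 25
C -> F -> A -> E: max(7, 24, 14) = 24
Best route has worst link 20.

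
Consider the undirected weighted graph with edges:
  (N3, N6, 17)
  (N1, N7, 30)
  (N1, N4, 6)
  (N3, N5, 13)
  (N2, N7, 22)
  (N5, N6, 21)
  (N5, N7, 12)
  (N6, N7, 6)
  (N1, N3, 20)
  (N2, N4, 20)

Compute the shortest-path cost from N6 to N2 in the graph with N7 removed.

Candidate routes:
N6 - N5 - N3 - N1 - N4 - N2: 21 + 13 + 20 + 6 + 20 = 80
N6 - N3 - N1 - N4 - N2: 17 + 20 + 6 + 20 = 63
Shortest: 63.

63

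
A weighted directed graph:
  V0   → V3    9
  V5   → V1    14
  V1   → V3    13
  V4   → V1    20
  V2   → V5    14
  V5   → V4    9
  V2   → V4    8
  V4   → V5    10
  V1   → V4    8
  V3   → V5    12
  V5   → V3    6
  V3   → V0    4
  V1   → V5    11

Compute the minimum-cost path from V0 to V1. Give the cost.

35

Candidate routes:
V0→V3→V5→V4→V1: 9 + 12 + 9 + 20 = 50
V0→V3→V5→V1: 9 + 12 + 14 = 35
Shortest: 35.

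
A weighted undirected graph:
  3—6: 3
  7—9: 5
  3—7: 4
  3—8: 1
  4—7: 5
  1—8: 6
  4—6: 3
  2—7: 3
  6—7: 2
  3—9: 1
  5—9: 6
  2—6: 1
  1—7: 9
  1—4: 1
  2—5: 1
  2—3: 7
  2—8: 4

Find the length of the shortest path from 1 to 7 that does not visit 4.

Some routes from 1 to 7 avoiding 4:
1 - 7: 9
1 - 8 - 3 - 7: 6 + 1 + 4 = 11
1 - 8 - 2 - 6 - 7: 6 + 4 + 1 + 2 = 13
1 - 8 - 3 - 6 - 7: 6 + 1 + 3 + 2 = 12
1 - 8 - 2 - 7: 6 + 4 + 3 = 13
Best route has total 9.

9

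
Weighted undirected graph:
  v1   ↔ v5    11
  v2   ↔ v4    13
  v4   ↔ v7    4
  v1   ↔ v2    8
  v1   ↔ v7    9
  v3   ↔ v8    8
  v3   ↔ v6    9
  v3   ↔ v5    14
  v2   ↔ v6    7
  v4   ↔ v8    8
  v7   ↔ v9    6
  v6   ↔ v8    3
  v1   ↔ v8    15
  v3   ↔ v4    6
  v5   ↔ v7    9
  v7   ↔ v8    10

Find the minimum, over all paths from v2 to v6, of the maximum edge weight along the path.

Some routes from v2 to v6:
v2→v1→v7→v4→v3→v8→v6: max(8, 9, 4, 6, 8, 3) = 9
v2→v6: max(7) = 7
v2→v1→v7→v4→v8→v6: max(8, 9, 4, 8, 3) = 9
v2→v1→v7→v4→v8→v3→v6: max(8, 9, 4, 8, 8, 9) = 9
The minimum achievable maximum is 7.

7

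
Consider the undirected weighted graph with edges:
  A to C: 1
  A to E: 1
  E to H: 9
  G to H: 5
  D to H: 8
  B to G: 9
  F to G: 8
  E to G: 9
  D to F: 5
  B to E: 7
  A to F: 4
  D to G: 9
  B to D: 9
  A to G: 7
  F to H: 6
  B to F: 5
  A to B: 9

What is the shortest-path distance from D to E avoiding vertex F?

Checking several routes:
D → G → A → E: 9 + 7 + 1 = 17
D → B → E: 9 + 7 = 16
D → H → E: 8 + 9 = 17
Best route has total 16.

16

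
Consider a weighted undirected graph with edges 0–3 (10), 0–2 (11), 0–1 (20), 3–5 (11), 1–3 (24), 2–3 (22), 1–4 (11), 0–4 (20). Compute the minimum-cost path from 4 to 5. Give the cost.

41

Checking several routes:
4→0→2→3→5: 20 + 11 + 22 + 11 = 64
4→1→0→3→5: 11 + 20 + 10 + 11 = 52
4→0→3→5: 20 + 10 + 11 = 41
4→1→3→5: 11 + 24 + 11 = 46
The minimum is 41.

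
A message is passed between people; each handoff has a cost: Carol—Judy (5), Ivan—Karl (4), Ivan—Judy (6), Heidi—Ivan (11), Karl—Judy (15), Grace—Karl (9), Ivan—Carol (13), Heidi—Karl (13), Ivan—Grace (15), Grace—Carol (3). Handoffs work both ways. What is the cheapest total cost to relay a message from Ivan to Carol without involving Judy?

13

Routes from Ivan to Carol avoiding Judy:
Ivan→Grace→Carol: 15 + 3 = 18
Ivan→Heidi→Karl→Grace→Carol: 11 + 13 + 9 + 3 = 36
Ivan→Karl→Grace→Carol: 4 + 9 + 3 = 16
Ivan→Carol: 13
Shortest: 13.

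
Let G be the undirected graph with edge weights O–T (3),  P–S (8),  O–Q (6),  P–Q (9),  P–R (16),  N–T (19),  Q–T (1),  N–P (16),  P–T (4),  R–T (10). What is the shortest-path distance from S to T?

12

Paths from S to T:
S -> P -> T: 8 + 4 = 12
S -> P -> Q -> T: 8 + 9 + 1 = 18
S -> P -> N -> T: 8 + 16 + 19 = 43
S -> P -> Q -> O -> T: 8 + 9 + 6 + 3 = 26
S -> P -> R -> T: 8 + 16 + 10 = 34
Best route has total 12.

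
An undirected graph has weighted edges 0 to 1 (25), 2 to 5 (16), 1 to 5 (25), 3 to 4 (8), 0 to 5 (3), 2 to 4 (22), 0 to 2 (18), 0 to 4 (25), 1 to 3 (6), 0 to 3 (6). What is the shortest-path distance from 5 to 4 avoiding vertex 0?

38

Routes from 5 to 4 avoiding 0:
5 - 2 - 4: 16 + 22 = 38
5 - 1 - 3 - 4: 25 + 6 + 8 = 39
The minimum is 38.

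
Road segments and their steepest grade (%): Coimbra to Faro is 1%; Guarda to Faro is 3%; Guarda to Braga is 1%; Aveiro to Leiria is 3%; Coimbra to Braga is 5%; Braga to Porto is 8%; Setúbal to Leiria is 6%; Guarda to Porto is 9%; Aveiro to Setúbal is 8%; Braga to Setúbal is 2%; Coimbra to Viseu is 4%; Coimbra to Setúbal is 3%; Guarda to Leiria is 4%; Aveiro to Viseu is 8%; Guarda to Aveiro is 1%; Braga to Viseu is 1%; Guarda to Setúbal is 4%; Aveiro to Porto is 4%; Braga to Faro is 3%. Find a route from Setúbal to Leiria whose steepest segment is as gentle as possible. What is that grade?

Checking several routes:
Setúbal → Braga → Faro → Guarda → Aveiro → Leiria: max(2, 3, 3, 1, 3) = 3
Setúbal → Coimbra → Faro → Braga → Guarda → Aveiro → Leiria: max(3, 1, 3, 1, 1, 3) = 3
Setúbal → Braga → Guarda → Aveiro → Leiria: max(2, 1, 1, 3) = 3
Setúbal → Coimbra → Faro → Guarda → Aveiro → Leiria: max(3, 1, 3, 1, 3) = 3
Best route has worst link 3%.

3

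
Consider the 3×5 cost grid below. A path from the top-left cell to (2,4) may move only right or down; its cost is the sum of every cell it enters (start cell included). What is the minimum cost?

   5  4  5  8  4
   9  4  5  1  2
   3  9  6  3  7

28

Path (0,0) → (0,1) → (1,1) → (1,2) → (1,3) → (1,4) → (2,4): 5 + 4 + 4 + 5 + 1 + 2 + 7 = 28.
For comparison, the top-then-right route costs 35.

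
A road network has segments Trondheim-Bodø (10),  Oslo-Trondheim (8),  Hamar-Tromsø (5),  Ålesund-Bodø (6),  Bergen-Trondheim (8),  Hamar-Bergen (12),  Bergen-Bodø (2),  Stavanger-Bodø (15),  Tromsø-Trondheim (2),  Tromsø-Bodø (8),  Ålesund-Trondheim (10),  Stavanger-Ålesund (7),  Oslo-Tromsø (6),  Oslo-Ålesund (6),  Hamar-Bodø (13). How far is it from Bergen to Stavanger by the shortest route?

15

A few of the Bergen→Stavanger routes:
Bergen-Trondheim-Ålesund-Stavanger: 8 + 10 + 7 = 25
Bergen-Trondheim-Tromsø-Oslo-Ålesund-Stavanger: 8 + 2 + 6 + 6 + 7 = 29
Bergen-Bodø-Stavanger: 2 + 15 = 17
Bergen-Bodø-Ålesund-Stavanger: 2 + 6 + 7 = 15
Bergen-Trondheim-Oslo-Ålesund-Stavanger: 8 + 8 + 6 + 7 = 29
Bergen-Bodø-Trondheim-Ålesund-Stavanger: 2 + 10 + 10 + 7 = 29
The minimum is 15 mi.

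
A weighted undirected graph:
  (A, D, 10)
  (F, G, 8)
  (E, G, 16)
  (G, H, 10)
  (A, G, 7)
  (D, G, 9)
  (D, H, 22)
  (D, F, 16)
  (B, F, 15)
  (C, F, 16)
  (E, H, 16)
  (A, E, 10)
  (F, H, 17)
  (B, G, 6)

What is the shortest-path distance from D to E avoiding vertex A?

25

Some routes from D to E avoiding A:
D - G - H - E: 9 + 10 + 16 = 35
D - G - E: 9 + 16 = 25
D - H - E: 22 + 16 = 38
Best route has total 25.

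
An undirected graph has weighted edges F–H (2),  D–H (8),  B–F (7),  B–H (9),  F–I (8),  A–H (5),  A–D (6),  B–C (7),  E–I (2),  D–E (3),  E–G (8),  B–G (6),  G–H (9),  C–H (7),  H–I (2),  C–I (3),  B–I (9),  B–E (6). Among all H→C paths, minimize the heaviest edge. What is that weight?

3

Comparing a few candidate routes:
H -> I -> C: max(2, 3) = 3
H -> C: max(7) = 7
H -> F -> B -> E -> I -> C: max(2, 7, 6, 2, 3) = 7
H -> I -> E -> B -> C: max(2, 2, 6, 7) = 7
H -> A -> D -> E -> B -> C: max(5, 6, 3, 6, 7) = 7
H -> A -> D -> E -> I -> C: max(5, 6, 3, 2, 3) = 6
Smallest bottleneck: 3.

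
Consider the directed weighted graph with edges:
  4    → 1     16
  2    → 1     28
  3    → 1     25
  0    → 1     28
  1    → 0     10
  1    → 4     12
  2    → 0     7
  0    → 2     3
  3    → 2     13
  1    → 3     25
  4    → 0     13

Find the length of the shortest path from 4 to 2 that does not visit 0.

54

Candidate routes:
4 -> 1 -> 3 -> 2: 16 + 25 + 13 = 54
Shortest: 54.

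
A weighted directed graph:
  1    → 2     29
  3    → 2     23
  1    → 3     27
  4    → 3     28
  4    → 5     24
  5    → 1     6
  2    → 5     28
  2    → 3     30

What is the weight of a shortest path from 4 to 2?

51

Routes from 4 to 2:
4 - 5 - 1 - 2: 24 + 6 + 29 = 59
4 - 3 - 2: 28 + 23 = 51
4 - 5 - 1 - 3 - 2: 24 + 6 + 27 + 23 = 80
Shortest: 51.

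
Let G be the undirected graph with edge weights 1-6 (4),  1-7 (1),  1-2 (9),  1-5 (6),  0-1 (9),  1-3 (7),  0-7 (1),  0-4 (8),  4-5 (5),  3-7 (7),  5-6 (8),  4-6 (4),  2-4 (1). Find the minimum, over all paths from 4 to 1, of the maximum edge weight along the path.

Checking several routes:
4 → 5 → 6 → 1: max(5, 8, 4) = 8
4 → 6 → 1: max(4, 4) = 4
4 → 5 → 1: max(5, 6) = 6
4 → 6 → 5 → 1: max(4, 8, 6) = 8
Smallest bottleneck: 4.

4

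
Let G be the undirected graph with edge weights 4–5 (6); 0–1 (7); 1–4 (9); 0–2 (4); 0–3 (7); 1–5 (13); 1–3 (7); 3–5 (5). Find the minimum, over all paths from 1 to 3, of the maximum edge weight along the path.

Routes from 1 to 3:
1→0→3: max(7, 7) = 7
1→3: max(7) = 7
1→5→3: max(13, 5) = 13
1→4→5→3: max(9, 6, 5) = 9
Best route has worst link 7.

7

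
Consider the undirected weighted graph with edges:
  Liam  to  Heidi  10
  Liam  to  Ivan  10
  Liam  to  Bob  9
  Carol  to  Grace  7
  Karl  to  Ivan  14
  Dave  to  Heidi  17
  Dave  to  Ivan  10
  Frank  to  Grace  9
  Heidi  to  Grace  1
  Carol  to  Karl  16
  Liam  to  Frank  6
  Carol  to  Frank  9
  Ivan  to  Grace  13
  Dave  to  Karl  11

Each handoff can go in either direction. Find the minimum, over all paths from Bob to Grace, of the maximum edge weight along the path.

9

A few of the Bob→Grace routes:
Bob→Liam→Heidi→Grace: max(9, 10, 1) = 10
Bob→Liam→Frank→Grace: max(9, 6, 9) = 9
Bob→Liam→Frank→Carol→Grace: max(9, 6, 9, 7) = 9
Bob→Liam→Ivan→Grace: max(9, 10, 13) = 13
Best route has worst link 9.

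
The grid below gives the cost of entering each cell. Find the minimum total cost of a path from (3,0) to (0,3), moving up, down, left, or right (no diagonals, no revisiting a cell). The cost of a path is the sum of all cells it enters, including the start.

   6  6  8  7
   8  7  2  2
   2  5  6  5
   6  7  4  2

30

One optimal route is r3c0 → r2c0 → r2c1 → r2c2 → r1c2 → r1c3 → r0c3.
Its cost is 6 + 2 + 5 + 6 + 2 + 2 + 7 = 30.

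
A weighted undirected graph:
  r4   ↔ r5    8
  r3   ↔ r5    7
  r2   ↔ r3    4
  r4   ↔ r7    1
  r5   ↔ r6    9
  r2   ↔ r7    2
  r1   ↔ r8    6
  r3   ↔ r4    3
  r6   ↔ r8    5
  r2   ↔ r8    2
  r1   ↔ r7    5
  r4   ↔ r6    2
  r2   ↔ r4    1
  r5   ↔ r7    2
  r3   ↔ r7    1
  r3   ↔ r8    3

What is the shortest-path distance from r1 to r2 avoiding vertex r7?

Comparing a few candidate routes:
r1 - r8 - r3 - r2: 6 + 3 + 4 = 13
r1 - r8 - r3 - r4 - r2: 6 + 3 + 3 + 1 = 13
r1 - r8 - r2: 6 + 2 = 8
r1 - r8 - r6 - r4 - r3 - r2: 6 + 5 + 2 + 3 + 4 = 20
r1 - r8 - r3 - r5 - r4 - r2: 6 + 3 + 7 + 8 + 1 = 25
r1 - r8 - r6 - r4 - r2: 6 + 5 + 2 + 1 = 14
The minimum is 8.

8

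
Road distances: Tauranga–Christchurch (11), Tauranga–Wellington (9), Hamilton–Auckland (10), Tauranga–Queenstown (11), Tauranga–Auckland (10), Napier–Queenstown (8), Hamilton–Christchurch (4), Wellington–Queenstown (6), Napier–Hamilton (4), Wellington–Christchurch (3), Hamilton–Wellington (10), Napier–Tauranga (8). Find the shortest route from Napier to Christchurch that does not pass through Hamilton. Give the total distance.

17

A few of the Napier→Christchurch routes:
Napier -> Tauranga -> Christchurch: 8 + 11 = 19
Napier -> Tauranga -> Wellington -> Christchurch: 8 + 9 + 3 = 20
Napier -> Queenstown -> Tauranga -> Christchurch: 8 + 11 + 11 = 30
Napier -> Tauranga -> Queenstown -> Wellington -> Christchurch: 8 + 11 + 6 + 3 = 28
Napier -> Queenstown -> Wellington -> Christchurch: 8 + 6 + 3 = 17
The minimum is 17.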